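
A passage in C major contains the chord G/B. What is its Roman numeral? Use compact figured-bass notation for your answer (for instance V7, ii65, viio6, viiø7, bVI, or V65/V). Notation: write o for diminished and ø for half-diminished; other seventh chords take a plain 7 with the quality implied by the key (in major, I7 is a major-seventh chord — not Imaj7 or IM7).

V6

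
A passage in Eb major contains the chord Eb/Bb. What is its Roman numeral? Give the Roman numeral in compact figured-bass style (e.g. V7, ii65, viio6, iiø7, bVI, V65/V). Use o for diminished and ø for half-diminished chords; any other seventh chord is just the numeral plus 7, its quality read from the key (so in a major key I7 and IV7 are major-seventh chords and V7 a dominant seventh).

The pitches Eb-G-Bb form a major triad rooted on Eb.
Eb is scale degree 1 in Eb major, and a major triad on that degree is written I.
With Bb in the bass the chord is in second inversion, so the figured bass is 64.

I64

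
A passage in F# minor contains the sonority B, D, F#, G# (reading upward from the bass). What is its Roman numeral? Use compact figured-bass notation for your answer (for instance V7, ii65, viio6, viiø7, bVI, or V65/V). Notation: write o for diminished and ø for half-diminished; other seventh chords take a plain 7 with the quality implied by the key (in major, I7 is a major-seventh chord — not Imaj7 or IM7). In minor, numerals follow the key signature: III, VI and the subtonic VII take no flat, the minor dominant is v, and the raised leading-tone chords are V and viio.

iiø65

The pitches G#-B-D-F# form a half-diminished seventh chord rooted on G#.
G# is scale degree 2 in F# minor, and a half-diminished seventh chord on that degree is written iiø7.
With B in the bass the chord is in first inversion, so the figured bass is 65.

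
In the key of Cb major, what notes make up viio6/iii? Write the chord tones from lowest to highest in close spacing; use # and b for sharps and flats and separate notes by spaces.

F Ab D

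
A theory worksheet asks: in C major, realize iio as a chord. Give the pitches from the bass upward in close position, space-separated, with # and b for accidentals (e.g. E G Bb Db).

Scale degree 2 in C major is D; here the chord built on it is altered to a diminished triad. iio is the diminished supertonic triad, borrowed from the parallel minor.
So the chord is D-F-Ab.

D F Ab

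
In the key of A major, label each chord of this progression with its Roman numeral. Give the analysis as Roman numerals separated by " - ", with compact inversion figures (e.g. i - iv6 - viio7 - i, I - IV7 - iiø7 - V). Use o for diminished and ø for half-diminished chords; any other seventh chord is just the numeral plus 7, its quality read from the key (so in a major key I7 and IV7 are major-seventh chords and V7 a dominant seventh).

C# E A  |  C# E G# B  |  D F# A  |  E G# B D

C#-E-A: major triad on A = scale degree 1 → I6.
C#-E-G#-B: minor seventh chord on C# = scale degree 3 → iii7.
D-F#-A: root D is the subdominant; major triad there is IV.
E-G#-B-D has root E, degree 5 in A major, so V7.

I6 - iii7 - IV - V7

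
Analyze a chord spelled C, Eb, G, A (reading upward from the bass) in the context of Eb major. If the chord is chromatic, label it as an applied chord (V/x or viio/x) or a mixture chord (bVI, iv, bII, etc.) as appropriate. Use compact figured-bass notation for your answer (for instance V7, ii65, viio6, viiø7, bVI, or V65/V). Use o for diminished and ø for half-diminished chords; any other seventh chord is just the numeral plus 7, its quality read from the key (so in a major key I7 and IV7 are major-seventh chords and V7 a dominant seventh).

viiø65/V

The pitches A-C-Eb-G form a half-diminished seventh chord rooted on A.
A sits a half step below Bb (V in Eb major); a diminished chord there is the applied leading-tone chord of V.
With C in the bass the chord is in first inversion, so the figured bass is 65.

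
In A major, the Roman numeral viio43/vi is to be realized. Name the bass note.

The applied chord viio43/vi is rooted on E#: E#-G#-B-D.
The figure 43 means second inversion — the fifth is in the bass.

B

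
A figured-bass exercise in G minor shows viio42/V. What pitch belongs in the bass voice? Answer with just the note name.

The applied chord viio42/V is rooted on C#: C#-E-G-Bb.
The figure 42 means third inversion — the seventh is in the bass.

Bb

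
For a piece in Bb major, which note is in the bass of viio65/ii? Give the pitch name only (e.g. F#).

D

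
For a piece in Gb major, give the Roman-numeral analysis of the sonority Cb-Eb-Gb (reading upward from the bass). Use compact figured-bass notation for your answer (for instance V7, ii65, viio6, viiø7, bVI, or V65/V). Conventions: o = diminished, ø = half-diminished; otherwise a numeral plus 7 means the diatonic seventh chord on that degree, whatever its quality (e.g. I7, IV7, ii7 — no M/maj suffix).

IV

The pitches Cb-Eb-Gb form a major triad rooted on Cb.
In Gb major, Cb is the subdominant; the diatonic major triad there is IV.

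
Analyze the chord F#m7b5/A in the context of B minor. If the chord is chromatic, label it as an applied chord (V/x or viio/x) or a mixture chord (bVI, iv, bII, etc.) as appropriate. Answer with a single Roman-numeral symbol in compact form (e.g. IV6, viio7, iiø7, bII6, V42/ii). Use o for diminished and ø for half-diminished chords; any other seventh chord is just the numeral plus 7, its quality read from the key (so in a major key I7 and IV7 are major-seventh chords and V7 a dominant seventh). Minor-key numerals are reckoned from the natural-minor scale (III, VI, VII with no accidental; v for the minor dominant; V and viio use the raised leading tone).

Stacked in thirds the chord is F#-A-C-E: a half-diminished seventh chord on F#.
F# sits a half step below G (VI in B minor); a diminished chord there is the applied leading-tone chord of VI.
With A in the bass the chord is in first inversion, so the figured bass is 65.

viiø65/VI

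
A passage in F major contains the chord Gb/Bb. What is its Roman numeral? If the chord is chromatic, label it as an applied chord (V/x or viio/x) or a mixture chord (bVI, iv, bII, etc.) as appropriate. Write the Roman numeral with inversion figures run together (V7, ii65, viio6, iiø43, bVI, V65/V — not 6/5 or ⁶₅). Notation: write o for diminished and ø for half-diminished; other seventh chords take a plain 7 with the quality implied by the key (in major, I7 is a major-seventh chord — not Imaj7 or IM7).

Stacked in thirds the chord is Gb-Bb-Db: a major triad on Gb.
Gb is the lowered second degree of F major (diatonic 2 would be G). This is the Neapolitan sixth — a major triad on the lowered second degree, here in its customary first inversion.
With Bb in the bass the chord is in first inversion, so the figured bass is 6.

bII6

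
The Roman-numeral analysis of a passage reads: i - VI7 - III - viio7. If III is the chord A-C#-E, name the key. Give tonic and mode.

F# minor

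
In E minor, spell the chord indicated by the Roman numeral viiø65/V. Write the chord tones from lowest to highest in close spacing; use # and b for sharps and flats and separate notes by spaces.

viiø65/V is a secondary leading-tone chord. The target V is B in E minor; the applied chord is rooted a semitone below, on A#.
Building a half-diminished seventh chord on A# gives A#-C#-E-G#.
The figured bass 65 indicates first inversion, placing the third (C#) in the bass: C#-E-G#-A#.

C# E G# A#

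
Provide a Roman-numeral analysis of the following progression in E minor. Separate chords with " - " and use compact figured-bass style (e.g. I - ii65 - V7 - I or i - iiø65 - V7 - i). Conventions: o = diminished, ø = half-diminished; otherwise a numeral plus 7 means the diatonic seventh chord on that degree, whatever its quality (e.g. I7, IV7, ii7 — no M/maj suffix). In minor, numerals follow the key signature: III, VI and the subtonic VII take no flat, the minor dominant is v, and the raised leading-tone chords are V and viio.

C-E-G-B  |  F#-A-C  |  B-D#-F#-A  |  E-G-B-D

C-E-G-B: root C is the submediant; major seventh chord there is VI7.
F#-A-C: diminished triad on F# = scale degree 2 → iio.
B-D#-F#-A: dominant seventh chord on B = scale degree 5 → V7.
E-G-B-D: minor seventh chord on E = scale degree 1 → i7.

VI7 - iio - V7 - i7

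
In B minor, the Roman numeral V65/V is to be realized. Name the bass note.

E#

The applied chord V65/V is rooted on C#: C#-E#-G#-B.
The figure 65 means first inversion — the third is in the bass.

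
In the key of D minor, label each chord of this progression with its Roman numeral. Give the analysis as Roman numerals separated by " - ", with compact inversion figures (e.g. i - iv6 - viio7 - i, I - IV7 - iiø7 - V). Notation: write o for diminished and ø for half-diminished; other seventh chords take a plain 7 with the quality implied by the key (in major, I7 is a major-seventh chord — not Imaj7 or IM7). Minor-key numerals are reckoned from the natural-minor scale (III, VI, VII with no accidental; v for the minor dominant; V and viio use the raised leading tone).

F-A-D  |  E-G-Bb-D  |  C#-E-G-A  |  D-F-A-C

F-A-D: root D is the tonic; minor triad there is i6.
E-G-Bb-D: root E is the supertonic; half-diminished seventh chord there is iiø7.
C#-E-G-A has root A, degree 5 in D minor, so V65.
D-F-A-C: minor seventh chord on D = scale degree 1 → i7.

i6 - iiø7 - V65 - i7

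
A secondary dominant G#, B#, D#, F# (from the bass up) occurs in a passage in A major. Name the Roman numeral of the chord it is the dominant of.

The chord is a dominant seventh chord on G#.
A dominant resolves down a perfect fifth: G# → C#. In A major, C# is scale degree 3, i.e. iii.

iii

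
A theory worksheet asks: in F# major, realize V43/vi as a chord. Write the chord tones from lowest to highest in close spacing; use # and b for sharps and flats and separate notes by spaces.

E# G# A# C##

V43/vi is a secondary dominant — the dominant seventh of vi. vi in F# major is D#, so the applied chord's root is A#, a perfect fifth above.
Building a dominant seventh chord on A# gives A#-C##-E#-G#.
With the 43 figure the chord is in second inversion; from the bass E# upward in close position it reads E#-G#-A#-C##.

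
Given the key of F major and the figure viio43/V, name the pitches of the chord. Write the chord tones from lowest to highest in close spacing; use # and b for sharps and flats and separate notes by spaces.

F Ab B D

viio43/V is a secondary leading-tone chord. The target V is C in F major; the applied chord is rooted a semitone below, on B.
Building a fully diminished seventh chord on B gives B-D-F-Ab.
The figured bass 43 indicates second inversion, placing the fifth (F) in the bass: F-Ab-B-D.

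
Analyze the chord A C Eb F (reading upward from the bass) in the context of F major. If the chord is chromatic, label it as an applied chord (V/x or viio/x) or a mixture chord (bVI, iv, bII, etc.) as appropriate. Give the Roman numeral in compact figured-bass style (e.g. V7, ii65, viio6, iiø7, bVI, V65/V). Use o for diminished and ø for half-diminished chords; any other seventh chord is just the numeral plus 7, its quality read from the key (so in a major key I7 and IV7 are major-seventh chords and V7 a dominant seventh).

V65/IV

Stacked in thirds the chord is F-A-C-Eb: a dominant seventh chord on F.
F is not a diatonic chord root with this quality in F major, but it lies a perfect fifth above Bb (IV), so the chord functions as an applied dominant of IV.
With A in the bass the chord is in first inversion, so the figured bass is 65.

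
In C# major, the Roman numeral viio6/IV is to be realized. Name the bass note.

The applied chord viio6/IV is rooted on E#: E#-G#-B.
The figure 6 means first inversion — the third is in the bass.

G#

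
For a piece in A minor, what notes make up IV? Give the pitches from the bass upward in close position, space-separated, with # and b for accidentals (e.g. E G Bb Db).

Scale degree 4 in A minor is D; here the chord built on it is altered to a major triad. IV is the major subdominant, borrowed from the parallel major.
So the chord is D-F#-A, a major triad.

D F# A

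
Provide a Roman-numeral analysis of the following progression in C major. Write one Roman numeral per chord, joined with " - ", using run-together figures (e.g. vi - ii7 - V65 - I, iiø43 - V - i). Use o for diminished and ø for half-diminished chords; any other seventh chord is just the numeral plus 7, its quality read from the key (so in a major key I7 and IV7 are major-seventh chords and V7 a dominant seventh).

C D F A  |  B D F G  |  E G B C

C-D-F-A: root D is the supertonic; minor seventh chord there is ii42.
B-D-F-G: dominant seventh chord on G = scale degree 5 → V65.
E-G-B-C: root C is the tonic; major seventh chord there is I65.

ii42 - V65 - I65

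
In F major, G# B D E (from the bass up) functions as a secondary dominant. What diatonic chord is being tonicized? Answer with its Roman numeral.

The chord is a dominant seventh chord on E.
A dominant resolves down a perfect fifth: E → A. In F major, A is scale degree 3, i.e. iii.

iii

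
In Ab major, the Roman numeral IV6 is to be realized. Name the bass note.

F

IV in Ab major has root Db; the chord is Db-F-Ab.
The figure 6 means first inversion — the third is in the bass.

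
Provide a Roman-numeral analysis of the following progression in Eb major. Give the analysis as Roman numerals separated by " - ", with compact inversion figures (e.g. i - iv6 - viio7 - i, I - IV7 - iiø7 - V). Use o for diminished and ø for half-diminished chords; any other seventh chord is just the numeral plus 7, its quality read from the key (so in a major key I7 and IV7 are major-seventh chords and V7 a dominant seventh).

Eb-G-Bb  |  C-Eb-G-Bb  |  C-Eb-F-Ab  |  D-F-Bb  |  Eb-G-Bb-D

I - vi7 - ii43 - V6 - I7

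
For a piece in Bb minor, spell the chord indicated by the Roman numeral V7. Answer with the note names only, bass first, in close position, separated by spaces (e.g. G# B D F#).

F A C Eb

In Bb minor, the fifth degree is F. The dominant is major (leading tone raised), so V is a dominant seventh chord.
Stacking thirds from F gives F-A-C-Eb.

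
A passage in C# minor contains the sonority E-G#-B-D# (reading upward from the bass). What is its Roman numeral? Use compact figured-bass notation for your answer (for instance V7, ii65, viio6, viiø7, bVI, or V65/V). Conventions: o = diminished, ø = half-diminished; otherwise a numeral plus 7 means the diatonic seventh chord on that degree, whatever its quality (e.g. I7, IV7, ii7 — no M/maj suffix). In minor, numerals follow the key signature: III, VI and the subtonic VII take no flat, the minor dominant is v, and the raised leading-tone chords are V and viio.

III7

Stacked in thirds the chord is E-G#-B-D#: a major seventh chord on E.
In C# minor, E is the mediant; the diatonic major seventh chord there is III7.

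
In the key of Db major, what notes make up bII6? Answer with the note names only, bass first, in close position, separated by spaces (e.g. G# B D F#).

Scale degree 2 in Db major is Eb; lowering it a half step gives Ebb. bII6 is the Neapolitan sixth — a major triad on the lowered second degree, here in its customary first inversion.
So the chord is Ebb-Gb-Bbb, a major triad.
The figured bass 6 indicates first inversion, placing the third (Gb) in the bass: Gb-Bbb-Ebb.

Gb Bbb Ebb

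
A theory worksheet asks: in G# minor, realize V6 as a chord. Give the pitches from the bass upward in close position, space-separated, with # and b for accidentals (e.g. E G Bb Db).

F## A# D#

In G# minor, the dominant is D#. The dominant is major (leading tone raised), so V is a major triad.
That chord is spelled D#-F##-A#.
With the 6 figure the chord is in first inversion; from the bass F## upward in close position it reads F##-A#-D#.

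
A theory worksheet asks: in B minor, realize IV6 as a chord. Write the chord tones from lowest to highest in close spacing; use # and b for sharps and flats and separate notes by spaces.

Scale degree 4 in B minor is E; here the chord built on it is altered to a major triad. IV6 is the major subdominant, borrowed from the parallel major.
So the chord is E-G#-B, a major triad.
With the 6 figure the chord is in first inversion; from the bass G# upward in close position it reads G#-B-E.

G# B E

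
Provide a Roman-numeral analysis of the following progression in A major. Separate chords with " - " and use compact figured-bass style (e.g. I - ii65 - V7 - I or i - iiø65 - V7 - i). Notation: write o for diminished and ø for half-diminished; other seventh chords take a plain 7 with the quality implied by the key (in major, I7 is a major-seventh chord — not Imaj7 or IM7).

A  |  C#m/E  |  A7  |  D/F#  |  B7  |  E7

A: root A is the tonic; major triad there is I.
C#m/E: minor triad on C# = scale degree 3 → iii6.
A7 is the secondary dominant of IV (dominant seventh chord on A): V7/IV.
D/F#: root D is the subdominant; major triad there is IV6.
B7 is the secondary dominant of V (dominant seventh chord on B): V7/V.
E7: dominant seventh chord on E = scale degree 5 → V7.

I - iii6 - V7/IV - IV6 - V7/V - V7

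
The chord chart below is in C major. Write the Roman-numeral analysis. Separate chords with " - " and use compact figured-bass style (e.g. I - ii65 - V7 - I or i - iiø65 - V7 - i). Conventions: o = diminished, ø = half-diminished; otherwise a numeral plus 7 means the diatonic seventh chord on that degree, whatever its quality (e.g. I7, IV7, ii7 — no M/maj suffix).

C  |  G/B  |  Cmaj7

I - V6 - I7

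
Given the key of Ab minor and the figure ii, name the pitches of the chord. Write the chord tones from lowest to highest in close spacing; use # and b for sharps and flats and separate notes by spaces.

Scale degree 2 in Ab minor is Bb; here the chord built on it is altered to a minor triad. ii is the minor supertonic, borrowed from the parallel major (the Dorian ii).
So the chord is Bb-Db-F, a minor triad.

Bb Db F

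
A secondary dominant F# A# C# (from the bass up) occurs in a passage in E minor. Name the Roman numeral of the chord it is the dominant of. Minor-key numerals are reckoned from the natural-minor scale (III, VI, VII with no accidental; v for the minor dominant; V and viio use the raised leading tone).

V

The chord is a major triad on F#.
A dominant resolves down a perfect fifth: F# → B. In E minor, B is scale degree 5, i.e. V.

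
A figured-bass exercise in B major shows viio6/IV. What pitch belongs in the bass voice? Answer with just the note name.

F#

The applied chord viio6/IV is rooted on D#: D#-F#-A.
The figure 6 means first inversion — the third is in the bass.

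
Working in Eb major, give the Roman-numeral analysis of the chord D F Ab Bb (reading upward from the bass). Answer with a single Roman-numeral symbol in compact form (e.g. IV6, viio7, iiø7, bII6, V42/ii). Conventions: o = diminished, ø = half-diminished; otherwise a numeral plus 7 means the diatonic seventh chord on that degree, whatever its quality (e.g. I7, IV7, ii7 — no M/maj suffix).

V65

Stacked in thirds the chord is Bb-D-F-Ab: a dominant seventh chord on Bb.
Bb is scale degree 5 in Eb major, and a dominant seventh chord on that degree is written V7.
With D in the bass the chord is in first inversion, so the figured bass is 65.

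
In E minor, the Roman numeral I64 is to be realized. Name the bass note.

I in E minor has root E; the chord is E-G#-B.
The figure 64 means second inversion — the fifth is in the bass.

B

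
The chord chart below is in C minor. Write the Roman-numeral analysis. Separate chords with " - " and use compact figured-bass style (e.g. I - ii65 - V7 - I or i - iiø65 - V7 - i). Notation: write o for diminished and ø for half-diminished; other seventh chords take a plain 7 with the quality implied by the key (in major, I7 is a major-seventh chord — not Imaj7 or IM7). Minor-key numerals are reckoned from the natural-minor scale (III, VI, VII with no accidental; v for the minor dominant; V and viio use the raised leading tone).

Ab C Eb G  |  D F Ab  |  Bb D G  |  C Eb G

Ab-C-Eb-G has root Ab, degree 6 in C minor, so VI7.
D-F-Ab: diminished triad on D = scale degree 2 → iio.
Bb-D-G has root G, degree 5 in C minor, so v6.
C-Eb-G has root C, degree 1 in C minor, so i.

VI7 - iio - v6 - i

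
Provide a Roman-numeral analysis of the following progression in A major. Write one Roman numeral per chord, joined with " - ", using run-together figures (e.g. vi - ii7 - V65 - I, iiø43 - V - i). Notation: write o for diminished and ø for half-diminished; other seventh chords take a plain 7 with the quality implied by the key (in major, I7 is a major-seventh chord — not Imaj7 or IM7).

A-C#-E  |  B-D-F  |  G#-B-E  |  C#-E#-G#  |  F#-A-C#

I - iio - V6 - V/vi - vi

A-C#-E has root A, degree 1 in A major, so I.
B-D-F: diminished triad on B — chromatic; iio (borrowed from the parallel minor).
G#-B-E: root E is the dominant; major triad there is V6.
C#-E#-G#: a major triad on C#, the applied dominant of vi → V/vi.
F#-A-C#: minor triad on F# = scale degree 6 → vi.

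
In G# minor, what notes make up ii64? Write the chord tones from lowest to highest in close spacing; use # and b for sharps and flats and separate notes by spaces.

Scale degree 2 in G# minor is A#; here the chord built on it is altered to a minor triad. ii64 is the minor supertonic, borrowed from the parallel major (the Dorian ii).
So the chord is A#-C#-E#.
With the 64 figure the chord is in second inversion; from the bass E# upward in close position it reads E#-A#-C#.

E# A# C#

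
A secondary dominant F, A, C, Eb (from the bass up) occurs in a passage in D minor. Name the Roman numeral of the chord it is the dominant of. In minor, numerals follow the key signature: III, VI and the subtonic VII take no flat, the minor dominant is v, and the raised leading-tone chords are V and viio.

The chord is a dominant seventh chord on F.
A dominant resolves down a perfect fifth: F → Bb. In D minor, Bb is scale degree 6, i.e. VI.

VI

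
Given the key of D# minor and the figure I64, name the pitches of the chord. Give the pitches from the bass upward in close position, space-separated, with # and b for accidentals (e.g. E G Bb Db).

A# D# F##

I64 is the major tonic (Picardy third), borrowed from the parallel major. In D# minor that root is D#.
So the chord is D#-F##-A#, a major triad.
The figured bass 64 indicates second inversion, placing the fifth (A#) in the bass: A#-D#-F##.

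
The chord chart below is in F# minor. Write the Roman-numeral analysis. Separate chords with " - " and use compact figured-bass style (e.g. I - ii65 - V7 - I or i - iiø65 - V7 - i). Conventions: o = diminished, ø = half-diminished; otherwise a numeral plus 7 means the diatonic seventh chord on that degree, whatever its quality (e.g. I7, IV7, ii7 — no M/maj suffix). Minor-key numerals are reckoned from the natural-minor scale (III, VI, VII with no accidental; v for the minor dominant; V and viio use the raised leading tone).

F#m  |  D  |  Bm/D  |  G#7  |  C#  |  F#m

i - VI - iv6 - V7/V - V - i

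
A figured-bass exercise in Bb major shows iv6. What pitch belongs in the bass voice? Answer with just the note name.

Gb

iv in Bb major has root Eb; the chord is Eb-Gb-Bb.
The figure 6 means first inversion — the third is in the bass.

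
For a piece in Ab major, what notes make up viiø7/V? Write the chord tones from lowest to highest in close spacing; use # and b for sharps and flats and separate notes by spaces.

D F Ab C

viiø7/V is a secondary leading-tone chord. The target V is Eb in Ab major; the applied chord is rooted a semitone below, on D.
Building a half-diminished seventh chord on D gives D-F-Ab-C.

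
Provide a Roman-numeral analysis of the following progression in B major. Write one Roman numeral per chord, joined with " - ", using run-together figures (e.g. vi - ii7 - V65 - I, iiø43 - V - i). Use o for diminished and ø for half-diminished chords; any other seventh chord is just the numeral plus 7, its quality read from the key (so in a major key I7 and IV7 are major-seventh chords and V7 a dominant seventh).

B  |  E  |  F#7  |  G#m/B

I - IV - V7 - vi6

B: major triad on B = scale degree 1 → I.
E has root E, degree 4 in B major, so IV.
F#7: root F# is the dominant; dominant seventh chord there is V7.
G#m/B: minor triad on G# = scale degree 6 → vi6.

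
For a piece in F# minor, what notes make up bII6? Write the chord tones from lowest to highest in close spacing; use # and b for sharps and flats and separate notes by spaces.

B D G

Scale degree 2 in F# minor is G#; lowering it a half step gives G. bII6 is the Neapolitan sixth — a major triad on the lowered second degree, here in its customary first inversion.
So the chord is G-B-D, a major triad.
The figured bass 6 indicates first inversion, placing the third (B) in the bass: B-D-G.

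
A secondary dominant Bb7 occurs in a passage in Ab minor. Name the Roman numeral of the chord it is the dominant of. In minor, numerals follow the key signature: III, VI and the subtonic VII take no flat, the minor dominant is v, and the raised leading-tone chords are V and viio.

V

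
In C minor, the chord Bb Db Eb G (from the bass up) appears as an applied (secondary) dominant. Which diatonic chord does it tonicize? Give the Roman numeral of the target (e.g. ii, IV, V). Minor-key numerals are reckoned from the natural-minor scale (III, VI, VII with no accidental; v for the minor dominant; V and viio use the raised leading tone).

VI

The chord is a dominant seventh chord on Eb.
A dominant resolves down a perfect fifth: Eb → Ab. In C minor, Ab is scale degree 6, i.e. VI.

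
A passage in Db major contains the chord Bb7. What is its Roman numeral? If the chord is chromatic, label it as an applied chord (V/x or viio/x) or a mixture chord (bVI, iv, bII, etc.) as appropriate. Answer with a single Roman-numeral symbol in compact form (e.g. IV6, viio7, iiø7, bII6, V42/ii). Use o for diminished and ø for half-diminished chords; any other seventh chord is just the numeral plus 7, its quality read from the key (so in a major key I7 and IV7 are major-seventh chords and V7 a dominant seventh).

V7/ii

Stacked in thirds the chord is Bb-D-F-Ab: a dominant seventh chord on Bb.
Bb is not a diatonic chord root with this quality in Db major, but it lies a perfect fifth above Eb (ii), so the chord functions as an applied dominant of ii.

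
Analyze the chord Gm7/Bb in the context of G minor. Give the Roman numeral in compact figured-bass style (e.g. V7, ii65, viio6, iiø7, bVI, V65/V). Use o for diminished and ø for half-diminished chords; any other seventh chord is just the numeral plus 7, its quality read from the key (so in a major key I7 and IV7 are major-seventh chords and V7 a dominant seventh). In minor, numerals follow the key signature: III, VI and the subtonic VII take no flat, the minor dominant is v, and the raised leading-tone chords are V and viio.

i65

The pitches G-Bb-D-F form a minor seventh chord rooted on G.
In G minor, G is the tonic; the diatonic minor seventh chord there is i7.
With Bb in the bass the chord is in first inversion, so the figured bass is 65.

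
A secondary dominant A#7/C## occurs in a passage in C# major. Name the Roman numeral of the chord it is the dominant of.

ii

The chord is a dominant seventh chord on A#.
A dominant resolves down a perfect fifth: A# → D#. In C# major, D# is scale degree 2, i.e. ii.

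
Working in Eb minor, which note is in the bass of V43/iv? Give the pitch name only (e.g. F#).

Bb

The applied chord V43/iv is rooted on Eb: Eb-G-Bb-Db.
The figure 43 means second inversion — the fifth is in the bass.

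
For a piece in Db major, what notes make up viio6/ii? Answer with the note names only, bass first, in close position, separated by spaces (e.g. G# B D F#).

F Ab D

viio6/ii is a secondary leading-tone chord. The target ii is Eb in Db major; the applied chord is rooted a semitone below, on D.
Building a diminished triad on D gives D-F-Ab.
The figured bass 6 indicates first inversion, placing the third (F) in the bass: F-Ab-D.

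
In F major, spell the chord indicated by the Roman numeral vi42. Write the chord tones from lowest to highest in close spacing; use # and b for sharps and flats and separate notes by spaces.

In F major, the submediant is D, and the diatonic chord built there is a minor seventh chord.
Stacking thirds from D gives D-F-A-C.
The figured bass 42 indicates third inversion, placing the seventh (C) in the bass: C-D-F-A.

C D F A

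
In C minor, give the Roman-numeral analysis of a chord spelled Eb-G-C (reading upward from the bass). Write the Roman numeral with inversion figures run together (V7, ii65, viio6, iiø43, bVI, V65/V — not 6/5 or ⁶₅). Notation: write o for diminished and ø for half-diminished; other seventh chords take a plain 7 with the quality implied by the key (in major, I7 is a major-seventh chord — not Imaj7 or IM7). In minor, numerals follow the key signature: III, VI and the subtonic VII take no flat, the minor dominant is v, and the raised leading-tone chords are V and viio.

i6

Stacked in thirds the chord is C-Eb-G: a minor triad on C.
In C minor, C is the tonic; the diatonic minor triad there is i.
With Eb in the bass the chord is in first inversion, so the figured bass is 6.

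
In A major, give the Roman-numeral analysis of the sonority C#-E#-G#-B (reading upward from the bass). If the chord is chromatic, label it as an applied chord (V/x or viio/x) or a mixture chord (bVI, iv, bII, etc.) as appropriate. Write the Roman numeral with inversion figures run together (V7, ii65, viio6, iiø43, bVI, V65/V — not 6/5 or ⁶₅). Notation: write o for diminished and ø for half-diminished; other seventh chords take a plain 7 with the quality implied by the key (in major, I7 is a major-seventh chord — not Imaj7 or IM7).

V7/vi

Stacked in thirds the chord is C#-E#-G#-B: a dominant seventh chord on C#.
C# is not a diatonic chord root with this quality in A major, but it lies a perfect fifth above F# (vi), so the chord functions as an applied dominant of vi.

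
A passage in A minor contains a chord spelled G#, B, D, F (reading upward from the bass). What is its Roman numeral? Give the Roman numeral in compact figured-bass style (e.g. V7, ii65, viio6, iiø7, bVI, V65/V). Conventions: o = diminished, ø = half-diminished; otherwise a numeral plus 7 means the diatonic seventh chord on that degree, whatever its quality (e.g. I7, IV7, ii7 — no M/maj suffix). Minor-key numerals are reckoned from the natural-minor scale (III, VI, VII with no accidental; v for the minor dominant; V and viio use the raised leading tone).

The pitches G#-B-D-F form a fully diminished seventh chord rooted on G#.
In A minor, G# is the leading tone; the diatonic fully diminished seventh chord there is viio7.

viio7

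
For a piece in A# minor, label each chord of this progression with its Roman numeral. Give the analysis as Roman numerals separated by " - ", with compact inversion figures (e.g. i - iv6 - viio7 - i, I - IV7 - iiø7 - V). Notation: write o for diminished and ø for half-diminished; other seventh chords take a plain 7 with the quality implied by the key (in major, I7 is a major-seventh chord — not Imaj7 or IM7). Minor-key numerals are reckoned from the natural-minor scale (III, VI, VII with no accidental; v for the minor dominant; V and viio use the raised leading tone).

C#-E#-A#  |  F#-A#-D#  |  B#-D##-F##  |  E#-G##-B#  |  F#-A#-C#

i6 - iv6 - V/V - V - VI

C#-E#-A#: minor triad on A# = scale degree 1 → i6.
F#-A#-D# has root D#, degree 4 in A# minor, so iv6.
B#-D##-F## is the secondary dominant of V (major triad on B#): V/V.
E#-G##-B#: root E# is the dominant; major triad there is V.
F#-A#-C#: major triad on F# = scale degree 6 → VI.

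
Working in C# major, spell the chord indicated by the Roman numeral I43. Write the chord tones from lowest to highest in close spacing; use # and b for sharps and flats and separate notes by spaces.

G# B# C# E#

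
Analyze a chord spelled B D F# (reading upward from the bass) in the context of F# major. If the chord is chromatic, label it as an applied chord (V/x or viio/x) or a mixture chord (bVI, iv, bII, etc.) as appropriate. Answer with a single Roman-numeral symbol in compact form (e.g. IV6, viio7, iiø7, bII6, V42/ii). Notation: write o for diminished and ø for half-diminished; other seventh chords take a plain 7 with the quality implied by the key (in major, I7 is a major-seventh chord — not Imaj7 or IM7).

iv

The pitches B-D-F# form a minor triad rooted on B.
B is the fourth degree of F# major. This is the minor subdominant, borrowed from the parallel minor.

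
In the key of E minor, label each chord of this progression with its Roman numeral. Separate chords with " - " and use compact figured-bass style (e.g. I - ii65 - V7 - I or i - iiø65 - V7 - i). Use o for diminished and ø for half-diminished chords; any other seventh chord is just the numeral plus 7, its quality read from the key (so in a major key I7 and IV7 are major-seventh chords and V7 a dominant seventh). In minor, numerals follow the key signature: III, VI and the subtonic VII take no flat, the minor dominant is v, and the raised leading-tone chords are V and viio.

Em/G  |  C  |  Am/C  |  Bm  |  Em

i6 - VI - iv6 - v - i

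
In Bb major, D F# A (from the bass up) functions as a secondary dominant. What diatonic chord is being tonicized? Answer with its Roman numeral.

The chord is a major triad on D.
A dominant resolves down a perfect fifth: D → G. In Bb major, G is scale degree 6, i.e. vi.

vi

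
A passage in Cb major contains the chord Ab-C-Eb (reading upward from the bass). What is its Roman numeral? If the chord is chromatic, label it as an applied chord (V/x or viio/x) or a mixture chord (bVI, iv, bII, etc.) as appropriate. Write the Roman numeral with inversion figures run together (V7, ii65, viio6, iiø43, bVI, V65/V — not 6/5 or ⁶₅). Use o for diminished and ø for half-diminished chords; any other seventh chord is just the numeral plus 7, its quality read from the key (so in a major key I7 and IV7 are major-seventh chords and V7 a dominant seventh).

V/ii

The pitches Ab-C-Eb form a major triad rooted on Ab.
Ab is not a diatonic chord root with this quality in Cb major, but it lies a perfect fifth above Db (ii), so the chord functions as an applied dominant of ii.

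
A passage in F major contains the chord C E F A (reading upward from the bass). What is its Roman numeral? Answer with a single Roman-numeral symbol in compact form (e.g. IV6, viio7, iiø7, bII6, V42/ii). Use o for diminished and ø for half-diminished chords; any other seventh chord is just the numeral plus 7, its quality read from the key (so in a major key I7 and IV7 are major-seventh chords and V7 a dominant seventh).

Stacked in thirds the chord is F-A-C-E: a major seventh chord on F.
In F major, F is the tonic; the diatonic major seventh chord there is I7.
With C in the bass the chord is in second inversion, so the figured bass is 43.

I43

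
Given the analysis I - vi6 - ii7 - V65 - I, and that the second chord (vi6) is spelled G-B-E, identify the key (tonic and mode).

The anchor chord is a minor triad on E, labeled vi6.
If E is scale degree 6 and the mode makes that degree carry a minor triad, the tonic is G and the mode is major.

G major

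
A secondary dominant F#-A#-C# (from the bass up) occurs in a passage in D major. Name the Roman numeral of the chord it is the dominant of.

vi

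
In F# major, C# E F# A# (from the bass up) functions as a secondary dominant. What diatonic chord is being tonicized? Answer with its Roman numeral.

The chord is a dominant seventh chord on F#.
A dominant resolves down a perfect fifth: F# → B. In F# major, B is scale degree 4, i.e. IV.

IV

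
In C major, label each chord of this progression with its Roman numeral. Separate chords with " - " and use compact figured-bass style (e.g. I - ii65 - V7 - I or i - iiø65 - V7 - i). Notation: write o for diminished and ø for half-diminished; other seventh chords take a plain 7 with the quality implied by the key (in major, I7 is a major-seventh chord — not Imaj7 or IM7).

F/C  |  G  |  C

F/C: root F is the subdominant; major triad there is IV64.
G: root G is the dominant; major triad there is V.
C: major triad on C = scale degree 1 → I.

IV64 - V - I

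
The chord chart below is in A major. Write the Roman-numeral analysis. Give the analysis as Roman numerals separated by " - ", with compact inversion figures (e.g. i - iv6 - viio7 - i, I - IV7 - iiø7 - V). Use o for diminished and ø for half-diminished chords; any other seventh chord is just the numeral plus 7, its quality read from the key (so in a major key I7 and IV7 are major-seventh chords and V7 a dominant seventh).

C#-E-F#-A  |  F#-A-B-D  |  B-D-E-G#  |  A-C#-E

C#-E-F#-A: root F# is the submediant; minor seventh chord there is vi43.
F#-A-B-D: minor seventh chord on B = scale degree 2 → ii43.
B-D-E-G#: root E is the dominant; dominant seventh chord there is V43.
A-C#-E: major triad on A = scale degree 1 → I.

vi43 - ii43 - V43 - I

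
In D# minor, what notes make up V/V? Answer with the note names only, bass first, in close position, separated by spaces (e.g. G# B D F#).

E# G## B#

V/V is a secondary dominant — the dominant triad of V. V in D# minor is A#, so the applied chord's root is E#, a perfect fifth above.
Building a major triad on E# gives E#-G##-B#.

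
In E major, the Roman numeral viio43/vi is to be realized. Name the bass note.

F#

The applied chord viio43/vi is rooted on B#: B#-D#-F#-A.
The figure 43 means second inversion — the fifth is in the bass.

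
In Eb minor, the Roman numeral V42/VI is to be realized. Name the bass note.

Fb

The applied chord V42/VI is rooted on Gb: Gb-Bb-Db-Fb.
The figure 42 means third inversion — the seventh is in the bass.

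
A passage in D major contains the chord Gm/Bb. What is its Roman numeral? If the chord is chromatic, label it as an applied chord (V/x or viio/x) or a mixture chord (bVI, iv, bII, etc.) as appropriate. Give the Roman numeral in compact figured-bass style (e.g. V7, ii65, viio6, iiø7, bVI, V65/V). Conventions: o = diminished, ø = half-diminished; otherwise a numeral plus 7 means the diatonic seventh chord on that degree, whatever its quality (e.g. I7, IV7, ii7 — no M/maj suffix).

iv6

The pitches G-Bb-D form a minor triad rooted on G.
G is the fourth degree of D major. This is the minor subdominant, borrowed from the parallel minor.
With Bb in the bass the chord is in first inversion, so the figured bass is 6.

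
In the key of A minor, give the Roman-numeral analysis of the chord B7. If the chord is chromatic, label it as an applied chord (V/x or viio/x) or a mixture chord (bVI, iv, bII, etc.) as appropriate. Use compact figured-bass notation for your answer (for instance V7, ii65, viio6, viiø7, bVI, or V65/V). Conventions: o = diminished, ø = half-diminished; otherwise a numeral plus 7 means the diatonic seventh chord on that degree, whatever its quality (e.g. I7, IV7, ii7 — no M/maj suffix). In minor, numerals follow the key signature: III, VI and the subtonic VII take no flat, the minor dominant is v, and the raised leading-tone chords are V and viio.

The pitches B-D#-F#-A form a dominant seventh chord rooted on B.
B is not a diatonic chord root with this quality in A minor, but it lies a perfect fifth above E (V), so the chord functions as an applied dominant of V.

V7/V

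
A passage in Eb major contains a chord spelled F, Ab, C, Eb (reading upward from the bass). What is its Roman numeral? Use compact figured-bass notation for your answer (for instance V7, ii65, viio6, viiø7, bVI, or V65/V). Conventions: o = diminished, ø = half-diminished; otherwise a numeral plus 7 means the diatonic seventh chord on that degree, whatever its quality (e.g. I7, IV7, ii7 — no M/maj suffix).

ii7

Stacked in thirds the chord is F-Ab-C-Eb: a minor seventh chord on F.
F is scale degree 2 in Eb major, and a minor seventh chord on that degree is written ii7.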